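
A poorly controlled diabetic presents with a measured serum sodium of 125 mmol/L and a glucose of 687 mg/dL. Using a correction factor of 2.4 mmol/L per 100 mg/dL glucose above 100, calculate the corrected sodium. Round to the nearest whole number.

Corrected Na = measured Na + 2.4 · (glucose − 100)/100
= 125 + 2.4 · (687 − 100)/100
= 125 + 14.1
= 139.1 mmol/L

139 mmol/L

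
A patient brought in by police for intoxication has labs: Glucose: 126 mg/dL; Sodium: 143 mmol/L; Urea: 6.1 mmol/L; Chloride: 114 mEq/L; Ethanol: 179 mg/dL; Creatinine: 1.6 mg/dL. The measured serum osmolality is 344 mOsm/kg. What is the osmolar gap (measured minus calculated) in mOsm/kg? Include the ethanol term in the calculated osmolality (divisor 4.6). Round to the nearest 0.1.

6.0 mOsm/kg

Calculated osmolality = 2·Na + glucose/18 + urea + ethanol/4.6
= 2·143 + 126/18 + 6.1 + 179/4.6
= 286 + 7 + 6.10 + 38.91
= 338.01 mOsm/kg ≈ 338.0 mOsm/kg
Osmolar gap = measured − calculated = 344 − 338.0 = 6.0 mOsm/kg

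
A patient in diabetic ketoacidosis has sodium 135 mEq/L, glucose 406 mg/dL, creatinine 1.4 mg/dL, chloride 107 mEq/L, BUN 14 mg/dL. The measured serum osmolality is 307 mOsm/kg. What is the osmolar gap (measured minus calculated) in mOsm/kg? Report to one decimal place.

Calculated osmolality = 2·Na + glucose/18 + BUN/2.8
= 2·135 + 406/18 + 14/2.8
= 270 + 22.56 + 5
= 297.56 mOsm/kg ≈ 297.6 mOsm/kg
Osmolar gap = measured − calculated = 307 − 297.6 = 9.4 mOsm/kg

9.4 mOsm/kg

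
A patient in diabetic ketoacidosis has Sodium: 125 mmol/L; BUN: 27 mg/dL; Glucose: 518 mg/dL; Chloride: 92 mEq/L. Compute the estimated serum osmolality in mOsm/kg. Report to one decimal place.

Calculated osmolality = 2·Na + glucose/18 + BUN/2.8
= 2·125 + 518/18 + 27/2.8
= 250 + 28.78 + 9.64
= 288.42 mOsm/kg

288.4 mOsm/kg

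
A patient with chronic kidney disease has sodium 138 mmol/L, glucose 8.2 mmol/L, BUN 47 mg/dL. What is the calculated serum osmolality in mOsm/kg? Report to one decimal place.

301.0 mOsm/kg

Calculated osmolality = 2·Na + glucose + BUN/2.8
= 2·138 + 8.2 + 47/2.8
= 276 + 8.20 + 16.79
= 300.99 mOsm/kg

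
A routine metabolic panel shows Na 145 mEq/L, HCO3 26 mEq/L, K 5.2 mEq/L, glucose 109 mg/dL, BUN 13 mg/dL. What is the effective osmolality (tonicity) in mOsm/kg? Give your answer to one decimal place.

Effective osmolality excludes urea (freely permeant across cell membranes):
2·Na + glucose/18
= 2·145 + 109/18
= 290 + 6.06
= 296.06 mOsm/kg

296.1 mOsm/kg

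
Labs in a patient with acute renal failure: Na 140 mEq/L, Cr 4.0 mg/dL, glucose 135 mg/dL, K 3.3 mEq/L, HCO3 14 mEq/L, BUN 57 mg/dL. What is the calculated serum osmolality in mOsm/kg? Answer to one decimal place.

307.9 mOsm/kg

Calculated osmolality = 2·Na + glucose/18 + BUN/2.8
= 2·140 + 135/18 + 57/2.8
= 280 + 7.50 + 20.36
= 307.86 mOsm/kg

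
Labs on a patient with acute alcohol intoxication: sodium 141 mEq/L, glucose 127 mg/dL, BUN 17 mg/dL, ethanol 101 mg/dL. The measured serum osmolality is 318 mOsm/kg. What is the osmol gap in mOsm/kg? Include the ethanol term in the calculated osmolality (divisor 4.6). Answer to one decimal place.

Calculated osmolality = 2·Na + glucose/18 + BUN/2.8 + ethanol/4.6
= 2·141 + 127/18 + 17/2.8 + 101/4.6
= 282 + 7.06 + 6.07 + 21.96
= 317.09 mOsm/kg ≈ 317.1 mOsm/kg
Osmolar gap = measured − calculated = 318 − 317.1 = 0.9 mOsm/kg

0.9 mOsm/kg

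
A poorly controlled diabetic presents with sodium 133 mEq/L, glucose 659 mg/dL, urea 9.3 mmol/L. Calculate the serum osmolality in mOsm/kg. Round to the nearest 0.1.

311.9 mOsm/kg

Calculated osmolality = 2·Na + glucose/18 + urea
= 2·133 + 659/18 + 9.3
= 266 + 36.61 + 9.30
= 311.91 mOsm/kg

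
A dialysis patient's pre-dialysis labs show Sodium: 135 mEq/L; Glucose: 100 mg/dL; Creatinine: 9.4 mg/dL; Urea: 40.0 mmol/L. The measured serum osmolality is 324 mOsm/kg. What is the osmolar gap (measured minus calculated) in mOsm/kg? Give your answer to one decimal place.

Calculated osmolality = 2·Na + glucose/18 + urea
= 2·135 + 100/18 + 40
= 270 + 5.56 + 40
= 315.56 mOsm/kg ≈ 315.6 mOsm/kg
Osmolar gap = measured − calculated = 324 − 315.6 = 8.4 mOsm/kg

8.4 mOsm/kg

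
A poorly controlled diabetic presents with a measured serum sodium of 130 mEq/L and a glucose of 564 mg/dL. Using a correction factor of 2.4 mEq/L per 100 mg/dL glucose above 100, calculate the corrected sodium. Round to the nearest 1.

141 mEq/L

Corrected Na = measured Na + 2.4 · (glucose − 100)/100
= 130 + 2.4 · (564 − 100)/100
= 130 + 11.1
= 141.1 mEq/L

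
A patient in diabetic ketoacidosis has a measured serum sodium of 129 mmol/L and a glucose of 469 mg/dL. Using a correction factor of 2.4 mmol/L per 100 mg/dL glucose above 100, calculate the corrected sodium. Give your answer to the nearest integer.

138 mmol/L

Corrected Na = measured Na + 2.4 · (glucose − 100)/100
= 129 + 2.4 · (469 − 100)/100
= 129 + 8.9
= 137.9 mmol/L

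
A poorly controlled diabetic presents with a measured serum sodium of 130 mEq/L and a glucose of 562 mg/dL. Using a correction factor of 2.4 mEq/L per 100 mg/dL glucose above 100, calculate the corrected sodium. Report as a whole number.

Corrected Na = measured Na + 2.4 · (glucose − 100)/100
= 130 + 2.4 · (562 − 100)/100
= 130 + 11.1
= 141.1 mEq/L

141 mEq/L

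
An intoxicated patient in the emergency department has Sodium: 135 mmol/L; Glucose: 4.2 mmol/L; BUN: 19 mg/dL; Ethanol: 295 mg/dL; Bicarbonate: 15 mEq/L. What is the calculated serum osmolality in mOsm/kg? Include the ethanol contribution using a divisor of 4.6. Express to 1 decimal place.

345.1 mOsm/kg

Calculated osmolality = 2·Na + glucose + BUN/2.8 + ethanol/4.6
= 2·135 + 4.2 + 19/2.8 + 295/4.6
= 270 + 4.20 + 6.79 + 64.13
= 345.12 mOsm/kg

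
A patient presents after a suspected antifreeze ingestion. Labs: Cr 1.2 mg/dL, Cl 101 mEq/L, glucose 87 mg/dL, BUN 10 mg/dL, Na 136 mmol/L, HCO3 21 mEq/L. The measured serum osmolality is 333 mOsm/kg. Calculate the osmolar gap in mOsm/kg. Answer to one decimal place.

52.6 mOsm/kg

Calculated osmolality = 2·Na + glucose/18 + BUN/2.8
= 2·136 + 87/18 + 10/2.8
= 272 + 4.83 + 3.57
= 280.4 mOsm/kg ≈ 280.4 mOsm/kg
Osmolar gap = measured − calculated = 333 − 280.4 = 52.6 mOsm/kg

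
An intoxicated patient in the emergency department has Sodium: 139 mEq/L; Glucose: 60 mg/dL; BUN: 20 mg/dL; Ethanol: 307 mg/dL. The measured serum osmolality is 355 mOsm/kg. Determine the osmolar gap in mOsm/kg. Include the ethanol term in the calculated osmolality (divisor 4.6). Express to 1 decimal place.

-0.2 mOsm/kg

Calculated osmolality = 2·Na + glucose/18 + BUN/2.8 + ethanol/4.6
= 2·139 + 60/18 + 20/2.8 + 307/4.6
= 278 + 3.33 + 7.14 + 66.74
= 355.21 mOsm/kg ≈ 355.2 mOsm/kg
Osmolar gap = measured − calculated = 355 − 355.2 = -0.2 mOsm/kg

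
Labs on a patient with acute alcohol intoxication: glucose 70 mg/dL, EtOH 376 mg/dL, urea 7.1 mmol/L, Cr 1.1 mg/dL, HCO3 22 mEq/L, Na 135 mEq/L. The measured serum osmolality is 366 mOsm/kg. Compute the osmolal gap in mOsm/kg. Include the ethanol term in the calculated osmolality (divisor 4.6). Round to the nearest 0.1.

Calculated osmolality = 2·Na + glucose/18 + urea + ethanol/4.6
= 2·135 + 70/18 + 7.1 + 376/4.6
= 270 + 3.89 + 7.10 + 81.74
= 362.73 mOsm/kg ≈ 362.7 mOsm/kg
Osmolar gap = measured − calculated = 366 − 362.7 = 3.3 mOsm/kg

3.3 mOsm/kg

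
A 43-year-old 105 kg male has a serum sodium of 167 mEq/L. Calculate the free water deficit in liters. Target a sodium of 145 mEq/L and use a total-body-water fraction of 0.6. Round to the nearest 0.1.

TBW = 0.6 · 105 = 63 L
Free water deficit = TBW · (Na/145 − 1)
= 63 · (167/145 − 1)
= 63 · 0.1517
= 9.56 L

9.6 L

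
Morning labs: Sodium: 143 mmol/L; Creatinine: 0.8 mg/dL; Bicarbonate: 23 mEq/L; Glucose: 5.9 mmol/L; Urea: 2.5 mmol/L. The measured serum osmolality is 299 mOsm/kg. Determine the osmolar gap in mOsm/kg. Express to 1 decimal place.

4.6 mOsm/kg

Calculated osmolality = 2·Na + glucose + urea
= 2·143 + 5.9 + 2.5
= 286 + 5.90 + 2.50
= 294.4 mOsm/kg ≈ 294.4 mOsm/kg
Osmolar gap = measured − calculated = 299 − 294.4 = 4.6 mOsm/kg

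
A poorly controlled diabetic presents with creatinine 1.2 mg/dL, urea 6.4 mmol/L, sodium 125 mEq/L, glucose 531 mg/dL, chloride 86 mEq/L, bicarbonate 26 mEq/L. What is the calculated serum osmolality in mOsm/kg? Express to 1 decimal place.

Calculated osmolality = 2·Na + glucose/18 + urea
= 2·125 + 531/18 + 6.4
= 250 + 29.50 + 6.40
= 285.9 mOsm/kg

285.9 mOsm/kg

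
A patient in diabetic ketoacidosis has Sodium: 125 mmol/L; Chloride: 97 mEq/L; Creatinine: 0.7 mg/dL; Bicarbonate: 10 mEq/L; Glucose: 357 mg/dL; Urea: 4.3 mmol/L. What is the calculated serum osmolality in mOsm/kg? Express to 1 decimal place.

Calculated osmolality = 2·Na + glucose/18 + urea
= 2·125 + 357/18 + 4.3
= 250 + 19.83 + 4.30
= 274.13 mOsm/kg

274.1 mOsm/kg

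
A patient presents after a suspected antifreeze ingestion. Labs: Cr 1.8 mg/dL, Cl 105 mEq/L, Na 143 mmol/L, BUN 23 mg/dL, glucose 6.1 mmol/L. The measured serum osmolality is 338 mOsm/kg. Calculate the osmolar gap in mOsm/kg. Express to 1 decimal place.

Calculated osmolality = 2·Na + glucose + BUN/2.8
= 2·143 + 6.1 + 23/2.8
= 286 + 6.10 + 8.21
= 300.31 mOsm/kg ≈ 300.3 mOsm/kg
Osmolar gap = measured − calculated = 338 − 300.3 = 37.7 mOsm/kg

37.7 mOsm/kg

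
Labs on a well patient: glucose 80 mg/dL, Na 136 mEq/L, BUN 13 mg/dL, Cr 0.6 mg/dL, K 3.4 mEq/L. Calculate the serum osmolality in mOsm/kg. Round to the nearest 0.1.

281.1 mOsm/kg

Calculated osmolality = 2·Na + glucose/18 + BUN/2.8
= 2·136 + 80/18 + 13/2.8
= 272 + 4.44 + 4.64
= 281.08 mOsm/kg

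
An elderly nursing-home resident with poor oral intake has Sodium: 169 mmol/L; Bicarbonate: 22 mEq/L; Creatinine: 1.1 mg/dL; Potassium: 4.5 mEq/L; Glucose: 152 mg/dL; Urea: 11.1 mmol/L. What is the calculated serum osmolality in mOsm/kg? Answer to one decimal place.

Calculated osmolality = 2·Na + glucose/18 + urea
= 2·169 + 152/18 + 11.1
= 338 + 8.44 + 11.10
= 357.54 mOsm/kg

357.5 mOsm/kg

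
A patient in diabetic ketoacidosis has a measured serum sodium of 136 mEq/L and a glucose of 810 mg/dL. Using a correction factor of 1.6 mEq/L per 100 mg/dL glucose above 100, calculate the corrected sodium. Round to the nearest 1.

147 mEq/L

Corrected Na = measured Na + 1.6 · (glucose − 100)/100
= 136 + 1.6 · (810 − 100)/100
= 136 + 11.4
= 147.4 mEq/L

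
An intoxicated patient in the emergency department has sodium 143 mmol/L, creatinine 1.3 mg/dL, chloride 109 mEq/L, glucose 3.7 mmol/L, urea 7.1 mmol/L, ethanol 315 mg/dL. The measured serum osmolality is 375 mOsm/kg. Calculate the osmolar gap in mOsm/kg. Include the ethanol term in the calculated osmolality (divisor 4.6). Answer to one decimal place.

9.7 mOsm/kg

Calculated osmolality = 2·Na + glucose + urea + ethanol/4.6
= 2·143 + 3.7 + 7.1 + 315/4.6
= 286 + 3.70 + 7.10 + 68.48
= 365.28 mOsm/kg ≈ 365.3 mOsm/kg
Osmolar gap = measured − calculated = 375 − 365.3 = 9.7 mOsm/kg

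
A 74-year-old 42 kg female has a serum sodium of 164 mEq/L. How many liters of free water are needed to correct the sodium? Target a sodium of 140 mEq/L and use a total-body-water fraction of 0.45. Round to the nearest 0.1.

3.2 L

TBW = 0.45 · 42 = 18.9 L
Free water deficit = TBW · (Na/140 − 1)
= 18.9 · (164/140 − 1)
= 18.9 · 0.1714
= 3.24 L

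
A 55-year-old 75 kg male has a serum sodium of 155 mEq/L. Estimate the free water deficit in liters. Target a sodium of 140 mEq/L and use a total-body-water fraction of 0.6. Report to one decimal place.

4.8 L

TBW = 0.6 · 75 = 45 L
Free water deficit = TBW · (Na/140 − 1)
= 45 · (155/140 − 1)
= 45 · 0.1071
= 4.82 L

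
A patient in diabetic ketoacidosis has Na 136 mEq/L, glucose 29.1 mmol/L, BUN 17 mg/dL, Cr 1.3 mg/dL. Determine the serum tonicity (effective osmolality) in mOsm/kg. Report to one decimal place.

301.1 mOsm/kg

Effective osmolality excludes urea (freely permeant across cell membranes):
2·Na + glucose
= 2·136 + 29.1
= 272 + 29.1
= 301.1 mOsm/kg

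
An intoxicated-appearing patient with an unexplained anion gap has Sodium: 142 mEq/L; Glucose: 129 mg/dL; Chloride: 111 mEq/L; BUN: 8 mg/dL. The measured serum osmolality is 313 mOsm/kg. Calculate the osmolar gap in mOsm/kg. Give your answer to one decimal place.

19.0 mOsm/kg

Calculated osmolality = 2·Na + glucose/18 + BUN/2.8
= 2·142 + 129/18 + 8/2.8
= 284 + 7.17 + 2.86
= 294.03 mOsm/kg ≈ 294.0 mOsm/kg
Osmolar gap = measured − calculated = 313 − 294.0 = 19.0 mOsm/kg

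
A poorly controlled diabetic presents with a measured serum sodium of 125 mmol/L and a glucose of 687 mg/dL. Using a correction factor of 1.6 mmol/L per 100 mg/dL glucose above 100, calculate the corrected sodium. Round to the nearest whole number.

134 mmol/L

Corrected Na = measured Na + 1.6 · (glucose − 100)/100
= 125 + 1.6 · (687 − 100)/100
= 125 + 9.4
= 134.4 mmol/L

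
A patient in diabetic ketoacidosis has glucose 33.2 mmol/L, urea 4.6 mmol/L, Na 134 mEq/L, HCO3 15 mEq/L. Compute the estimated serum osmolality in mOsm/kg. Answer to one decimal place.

305.8 mOsm/kg

Calculated osmolality = 2·Na + glucose + urea
= 2·134 + 33.2 + 4.6
= 268 + 33.20 + 4.60
= 305.8 mOsm/kg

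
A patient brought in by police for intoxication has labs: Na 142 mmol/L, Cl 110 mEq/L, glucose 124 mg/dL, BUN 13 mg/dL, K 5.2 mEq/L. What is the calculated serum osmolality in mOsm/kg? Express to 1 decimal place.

Calculated osmolality = 2·Na + glucose/18 + BUN/2.8
= 2·142 + 124/18 + 13/2.8
= 284 + 6.89 + 4.64
= 295.53 mOsm/kg

295.5 mOsm/kg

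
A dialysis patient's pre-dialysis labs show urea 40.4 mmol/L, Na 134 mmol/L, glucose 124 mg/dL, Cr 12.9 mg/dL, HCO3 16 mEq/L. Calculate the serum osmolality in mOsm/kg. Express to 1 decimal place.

315.3 mOsm/kg

Calculated osmolality = 2·Na + glucose/18 + urea
= 2·134 + 124/18 + 40.4
= 268 + 6.89 + 40.40
= 315.29 mOsm/kg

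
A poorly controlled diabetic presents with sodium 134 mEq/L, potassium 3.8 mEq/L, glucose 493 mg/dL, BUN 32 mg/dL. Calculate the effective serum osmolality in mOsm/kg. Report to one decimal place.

295.4 mOsm/kg

Effective osmolality excludes urea (freely permeant across cell membranes):
2·Na + glucose/18
= 2·134 + 493/18
= 268 + 27.39
= 295.39 mOsm/kg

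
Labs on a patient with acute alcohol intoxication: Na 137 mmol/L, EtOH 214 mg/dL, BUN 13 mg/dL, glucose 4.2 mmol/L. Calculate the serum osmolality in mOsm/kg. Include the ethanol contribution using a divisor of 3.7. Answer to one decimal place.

340.7 mOsm/kg

Calculated osmolality = 2·Na + glucose + BUN/2.8 + ethanol/3.7
= 2·137 + 4.2 + 13/2.8 + 214/3.7
= 274 + 4.20 + 4.64 + 57.84
= 340.68 mOsm/kg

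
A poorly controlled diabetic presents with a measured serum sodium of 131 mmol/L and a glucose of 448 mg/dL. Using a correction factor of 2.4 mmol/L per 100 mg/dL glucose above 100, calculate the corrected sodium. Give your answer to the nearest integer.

Corrected Na = measured Na + 2.4 · (glucose − 100)/100
= 131 + 2.4 · (448 − 100)/100
= 131 + 8.4
= 139.4 mmol/L

139 mmol/L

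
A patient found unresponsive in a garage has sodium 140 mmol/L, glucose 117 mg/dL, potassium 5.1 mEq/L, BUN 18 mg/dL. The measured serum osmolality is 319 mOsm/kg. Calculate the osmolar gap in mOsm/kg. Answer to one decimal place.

26.1 mOsm/kg

Calculated osmolality = 2·Na + glucose/18 + BUN/2.8
= 2·140 + 117/18 + 18/2.8
= 280 + 6.50 + 6.43
= 292.93 mOsm/kg ≈ 292.9 mOsm/kg
Osmolar gap = measured − calculated = 319 − 292.9 = 26.1 mOsm/kg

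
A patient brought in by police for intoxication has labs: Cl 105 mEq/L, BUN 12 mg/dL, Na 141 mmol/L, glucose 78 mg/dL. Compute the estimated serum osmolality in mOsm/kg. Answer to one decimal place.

290.6 mOsm/kg

Calculated osmolality = 2·Na + glucose/18 + BUN/2.8
= 2·141 + 78/18 + 12/2.8
= 282 + 4.33 + 4.29
= 290.62 mOsm/kg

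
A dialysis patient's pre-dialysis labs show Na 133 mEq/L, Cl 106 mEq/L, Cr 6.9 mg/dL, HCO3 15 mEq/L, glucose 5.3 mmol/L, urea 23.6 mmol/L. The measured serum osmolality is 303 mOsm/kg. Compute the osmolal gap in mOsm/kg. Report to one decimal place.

8.1 mOsm/kg

Calculated osmolality = 2·Na + glucose + urea
= 2·133 + 5.3 + 23.6
= 266 + 5.30 + 23.60
= 294.9 mOsm/kg ≈ 294.9 mOsm/kg
Osmolar gap = measured − calculated = 303 − 294.9 = 8.1 mOsm/kg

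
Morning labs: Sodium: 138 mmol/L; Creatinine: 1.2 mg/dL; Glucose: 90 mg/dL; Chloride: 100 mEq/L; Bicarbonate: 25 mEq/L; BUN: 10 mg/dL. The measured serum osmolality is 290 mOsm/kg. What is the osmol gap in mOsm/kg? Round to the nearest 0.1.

Calculated osmolality = 2·Na + glucose/18 + BUN/2.8
= 2·138 + 90/18 + 10/2.8
= 276 + 5 + 3.57
= 284.57 mOsm/kg ≈ 284.6 mOsm/kg
Osmolar gap = measured − calculated = 290 − 284.6 = 5.4 mOsm/kg

5.4 mOsm/kg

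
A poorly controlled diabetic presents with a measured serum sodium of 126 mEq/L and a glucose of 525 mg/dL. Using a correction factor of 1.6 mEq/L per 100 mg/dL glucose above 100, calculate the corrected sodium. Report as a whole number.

133 mEq/L

Corrected Na = measured Na + 1.6 · (glucose − 100)/100
= 126 + 1.6 · (525 − 100)/100
= 126 + 6.8
= 132.8 mEq/L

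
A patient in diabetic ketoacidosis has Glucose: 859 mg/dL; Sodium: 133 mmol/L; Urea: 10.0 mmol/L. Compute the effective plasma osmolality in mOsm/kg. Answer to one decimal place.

Effective osmolality excludes urea (freely permeant across cell membranes):
2·Na + glucose/18
= 2·133 + 859/18
= 266 + 47.72
= 313.72 mOsm/kg

313.7 mOsm/kg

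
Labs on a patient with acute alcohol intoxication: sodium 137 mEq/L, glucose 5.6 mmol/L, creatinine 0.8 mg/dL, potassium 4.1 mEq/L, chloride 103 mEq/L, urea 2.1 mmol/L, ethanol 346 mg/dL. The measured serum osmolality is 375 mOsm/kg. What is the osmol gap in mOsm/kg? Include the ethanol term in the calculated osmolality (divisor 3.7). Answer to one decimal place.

-0.2 mOsm/kg

Calculated osmolality = 2·Na + glucose + urea + ethanol/3.7
= 2·137 + 5.6 + 2.1 + 346/3.7
= 274 + 5.60 + 2.10 + 93.51
= 375.21 mOsm/kg ≈ 375.2 mOsm/kg
Osmolar gap = measured − calculated = 375 − 375.2 = -0.2 mOsm/kg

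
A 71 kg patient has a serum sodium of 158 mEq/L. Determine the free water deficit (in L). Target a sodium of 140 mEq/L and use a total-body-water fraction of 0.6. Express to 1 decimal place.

TBW = 0.6 · 71 = 42.6 L
Free water deficit = TBW · (Na/140 − 1)
= 42.6 · (158/140 − 1)
= 42.6 · 0.1286
= 5.48 L

5.5 L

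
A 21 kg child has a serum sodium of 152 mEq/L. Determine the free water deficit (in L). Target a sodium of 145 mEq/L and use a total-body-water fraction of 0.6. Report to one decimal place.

0.6 L

TBW = 0.6 · 21 = 12.6 L
Free water deficit = TBW · (Na/145 − 1)
= 12.6 · (152/145 − 1)
= 12.6 · 0.0483
= 0.61 L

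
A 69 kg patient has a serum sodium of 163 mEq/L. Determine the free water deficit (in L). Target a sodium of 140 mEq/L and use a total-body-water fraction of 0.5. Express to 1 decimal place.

TBW = 0.5 · 69 = 34.5 L
Free water deficit = TBW · (Na/140 − 1)
= 34.5 · (163/140 − 1)
= 34.5 · 0.1643
= 5.67 L

5.7 L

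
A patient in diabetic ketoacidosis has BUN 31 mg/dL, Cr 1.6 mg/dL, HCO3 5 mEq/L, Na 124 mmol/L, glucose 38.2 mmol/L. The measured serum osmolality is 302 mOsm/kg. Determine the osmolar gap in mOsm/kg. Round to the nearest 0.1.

Calculated osmolality = 2·Na + glucose + BUN/2.8
= 2·124 + 38.2 + 31/2.8
= 248 + 38.20 + 11.07
= 297.27 mOsm/kg ≈ 297.3 mOsm/kg
Osmolar gap = measured − calculated = 302 − 297.3 = 4.7 mOsm/kg

4.7 mOsm/kg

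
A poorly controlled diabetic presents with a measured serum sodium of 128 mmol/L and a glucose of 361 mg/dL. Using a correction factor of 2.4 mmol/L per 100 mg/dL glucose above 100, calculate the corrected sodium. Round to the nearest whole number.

134 mmol/L

Corrected Na = measured Na + 2.4 · (glucose − 100)/100
= 128 + 2.4 · (361 − 100)/100
= 128 + 6.3
= 134.3 mmol/L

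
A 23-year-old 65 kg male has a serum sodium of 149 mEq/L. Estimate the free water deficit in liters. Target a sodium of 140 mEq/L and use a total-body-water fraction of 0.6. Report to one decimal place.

2.5 L

TBW = 0.6 · 65 = 39 L
Free water deficit = TBW · (Na/140 − 1)
= 39 · (149/140 − 1)
= 39 · 0.0643
= 2.51 L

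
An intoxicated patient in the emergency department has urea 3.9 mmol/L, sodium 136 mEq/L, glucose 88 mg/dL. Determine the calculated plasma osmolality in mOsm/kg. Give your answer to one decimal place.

280.8 mOsm/kg

Calculated osmolality = 2·Na + glucose/18 + urea
= 2·136 + 88/18 + 3.9
= 272 + 4.89 + 3.90
= 280.79 mOsm/kg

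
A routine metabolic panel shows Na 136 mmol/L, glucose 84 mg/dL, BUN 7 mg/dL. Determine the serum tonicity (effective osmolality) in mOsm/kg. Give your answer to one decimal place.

Effective osmolality excludes urea (freely permeant across cell membranes):
2·Na + glucose/18
= 2·136 + 84/18
= 272 + 4.67
= 276.67 mOsm/kg

276.7 mOsm/kg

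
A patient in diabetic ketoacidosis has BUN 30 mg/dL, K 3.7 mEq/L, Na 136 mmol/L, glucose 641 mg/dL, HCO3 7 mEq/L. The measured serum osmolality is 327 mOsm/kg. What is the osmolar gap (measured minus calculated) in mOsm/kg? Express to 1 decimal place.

8.7 mOsm/kg

Calculated osmolality = 2·Na + glucose/18 + BUN/2.8
= 2·136 + 641/18 + 30/2.8
= 272 + 35.61 + 10.71
= 318.32 mOsm/kg ≈ 318.3 mOsm/kg
Osmolar gap = measured − calculated = 327 − 318.3 = 8.7 mOsm/kg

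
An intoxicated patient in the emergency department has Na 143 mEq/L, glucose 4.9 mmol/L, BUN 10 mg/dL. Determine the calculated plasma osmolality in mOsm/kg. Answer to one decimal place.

294.5 mOsm/kg

Calculated osmolality = 2·Na + glucose + BUN/2.8
= 2·143 + 4.9 + 10/2.8
= 286 + 4.90 + 3.57
= 294.47 mOsm/kg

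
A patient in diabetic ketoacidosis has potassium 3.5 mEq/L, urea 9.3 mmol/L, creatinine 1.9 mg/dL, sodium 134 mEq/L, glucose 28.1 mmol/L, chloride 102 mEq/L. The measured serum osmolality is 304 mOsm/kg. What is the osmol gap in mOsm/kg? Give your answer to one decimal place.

Calculated osmolality = 2·Na + glucose + urea
= 2·134 + 28.1 + 9.3
= 268 + 28.10 + 9.30
= 305.4 mOsm/kg ≈ 305.4 mOsm/kg
Osmolar gap = measured − calculated = 304 − 305.4 = -1.4 mOsm/kg

-1.4 mOsm/kg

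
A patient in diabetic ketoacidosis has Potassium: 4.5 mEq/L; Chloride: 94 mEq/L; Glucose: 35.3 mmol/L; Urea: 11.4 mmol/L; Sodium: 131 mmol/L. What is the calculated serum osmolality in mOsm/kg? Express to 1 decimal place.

308.7 mOsm/kg

Calculated osmolality = 2·Na + glucose + urea
= 2·131 + 35.3 + 11.4
= 262 + 35.30 + 11.40
= 308.7 mOsm/kg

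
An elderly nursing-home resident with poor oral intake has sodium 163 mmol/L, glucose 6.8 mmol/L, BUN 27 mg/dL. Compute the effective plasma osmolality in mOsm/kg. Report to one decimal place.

332.8 mOsm/kg

Effective osmolality excludes urea (freely permeant across cell membranes):
2·Na + glucose
= 2·163 + 6.8
= 326 + 6.8
= 332.8 mOsm/kg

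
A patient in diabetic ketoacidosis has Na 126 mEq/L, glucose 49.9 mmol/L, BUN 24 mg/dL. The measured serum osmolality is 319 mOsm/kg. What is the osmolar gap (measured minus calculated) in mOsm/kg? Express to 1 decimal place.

8.5 mOsm/kg

Calculated osmolality = 2·Na + glucose + BUN/2.8
= 2·126 + 49.9 + 24/2.8
= 252 + 49.90 + 8.57
= 310.47 mOsm/kg ≈ 310.5 mOsm/kg
Osmolar gap = measured − calculated = 319 − 310.5 = 8.5 mOsm/kg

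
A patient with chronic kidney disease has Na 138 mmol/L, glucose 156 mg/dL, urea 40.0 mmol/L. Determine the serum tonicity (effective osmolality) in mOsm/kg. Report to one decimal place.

284.7 mOsm/kg

Effective osmolality excludes urea (freely permeant across cell membranes):
2·Na + glucose/18
= 2·138 + 156/18
= 276 + 8.67
= 284.67 mOsm/kg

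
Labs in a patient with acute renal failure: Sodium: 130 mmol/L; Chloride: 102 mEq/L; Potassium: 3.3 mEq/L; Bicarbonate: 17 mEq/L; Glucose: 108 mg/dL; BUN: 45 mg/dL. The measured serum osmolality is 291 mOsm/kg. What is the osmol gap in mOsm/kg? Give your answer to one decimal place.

8.9 mOsm/kg

Calculated osmolality = 2·Na + glucose/18 + BUN/2.8
= 2·130 + 108/18 + 45/2.8
= 260 + 6 + 16.07
= 282.07 mOsm/kg ≈ 282.1 mOsm/kg
Osmolar gap = measured − calculated = 291 − 282.1 = 8.9 mOsm/kg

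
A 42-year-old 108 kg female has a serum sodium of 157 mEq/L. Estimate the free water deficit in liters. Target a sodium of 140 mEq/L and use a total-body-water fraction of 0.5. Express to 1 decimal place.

6.6 L

TBW = 0.5 · 108 = 54 L
Free water deficit = TBW · (Na/140 − 1)
= 54 · (157/140 − 1)
= 54 · 0.1214
= 6.56 L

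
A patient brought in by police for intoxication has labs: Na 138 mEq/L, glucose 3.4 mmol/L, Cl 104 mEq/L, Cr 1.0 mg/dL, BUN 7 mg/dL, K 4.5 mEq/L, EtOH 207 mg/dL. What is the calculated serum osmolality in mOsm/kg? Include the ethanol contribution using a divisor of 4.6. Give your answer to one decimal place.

Calculated osmolality = 2·Na + glucose + BUN/2.8 + ethanol/4.6
= 2·138 + 3.4 + 7/2.8 + 207/4.6
= 276 + 3.40 + 2.50 + 45
= 326.9 mOsm/kg

326.9 mOsm/kg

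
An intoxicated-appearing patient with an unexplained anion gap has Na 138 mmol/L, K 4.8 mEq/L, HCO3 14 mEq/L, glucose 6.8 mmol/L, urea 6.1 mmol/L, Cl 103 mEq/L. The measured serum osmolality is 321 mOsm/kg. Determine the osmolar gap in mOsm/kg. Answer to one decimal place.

32.1 mOsm/kg

Calculated osmolality = 2·Na + glucose + urea
= 2·138 + 6.8 + 6.1
= 276 + 6.80 + 6.10
= 288.9 mOsm/kg ≈ 288.9 mOsm/kg
Osmolar gap = measured − calculated = 321 − 288.9 = 32.1 mOsm/kg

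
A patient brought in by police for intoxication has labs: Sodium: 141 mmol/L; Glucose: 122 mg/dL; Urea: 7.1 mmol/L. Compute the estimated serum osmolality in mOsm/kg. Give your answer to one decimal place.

Calculated osmolality = 2·Na + glucose/18 + urea
= 2·141 + 122/18 + 7.1
= 282 + 6.78 + 7.10
= 295.88 mOsm/kg

295.9 mOsm/kg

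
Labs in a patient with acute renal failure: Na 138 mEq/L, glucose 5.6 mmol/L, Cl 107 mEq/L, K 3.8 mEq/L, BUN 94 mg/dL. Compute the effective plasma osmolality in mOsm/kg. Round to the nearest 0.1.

Effective osmolality excludes urea (freely permeant across cell membranes):
2·Na + glucose
= 2·138 + 5.6
= 276 + 5.6
= 281.6 mOsm/kg

281.6 mOsm/kg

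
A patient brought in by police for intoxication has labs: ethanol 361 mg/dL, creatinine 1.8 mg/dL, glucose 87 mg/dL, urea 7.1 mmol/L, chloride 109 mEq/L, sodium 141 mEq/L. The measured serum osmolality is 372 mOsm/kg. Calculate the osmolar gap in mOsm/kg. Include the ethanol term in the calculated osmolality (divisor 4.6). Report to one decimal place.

-0.4 mOsm/kg

Calculated osmolality = 2·Na + glucose/18 + urea + ethanol/4.6
= 2·141 + 87/18 + 7.1 + 361/4.6
= 282 + 4.83 + 7.10 + 78.48
= 372.41 mOsm/kg ≈ 372.4 mOsm/kg
Osmolar gap = measured − calculated = 372 − 372.4 = -0.4 mOsm/kg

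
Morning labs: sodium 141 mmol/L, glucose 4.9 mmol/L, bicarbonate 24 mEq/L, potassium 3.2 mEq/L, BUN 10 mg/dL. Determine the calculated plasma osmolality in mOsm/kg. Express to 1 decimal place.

290.5 mOsm/kg

Calculated osmolality = 2·Na + glucose + BUN/2.8
= 2·141 + 4.9 + 10/2.8
= 282 + 4.90 + 3.57
= 290.47 mOsm/kg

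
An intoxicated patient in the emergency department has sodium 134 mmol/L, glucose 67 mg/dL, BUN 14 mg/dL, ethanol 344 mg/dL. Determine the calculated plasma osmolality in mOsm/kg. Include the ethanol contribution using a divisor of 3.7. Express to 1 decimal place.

369.7 mOsm/kg

Calculated osmolality = 2·Na + glucose/18 + BUN/2.8 + ethanol/3.7
= 2·134 + 67/18 + 14/2.8 + 344/3.7
= 268 + 3.72 + 5 + 92.97
= 369.69 mOsm/kg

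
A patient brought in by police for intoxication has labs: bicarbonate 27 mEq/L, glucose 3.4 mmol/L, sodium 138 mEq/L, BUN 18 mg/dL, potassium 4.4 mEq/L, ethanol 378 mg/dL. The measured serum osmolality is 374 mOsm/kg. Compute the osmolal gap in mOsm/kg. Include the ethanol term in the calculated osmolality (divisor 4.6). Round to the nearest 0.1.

6.0 mOsm/kg

Calculated osmolality = 2·Na + glucose + BUN/2.8 + ethanol/4.6
= 2·138 + 3.4 + 18/2.8 + 378/4.6
= 276 + 3.40 + 6.43 + 82.17
= 368 mOsm/kg ≈ 368.0 mOsm/kg
Osmolar gap = measured − calculated = 374 − 368.0 = 6.0 mOsm/kg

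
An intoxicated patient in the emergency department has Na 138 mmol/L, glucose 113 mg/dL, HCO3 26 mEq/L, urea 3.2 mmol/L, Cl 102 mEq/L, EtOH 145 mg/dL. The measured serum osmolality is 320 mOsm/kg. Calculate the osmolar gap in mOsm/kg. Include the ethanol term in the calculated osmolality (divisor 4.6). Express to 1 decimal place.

Calculated osmolality = 2·Na + glucose/18 + urea + ethanol/4.6
= 2·138 + 113/18 + 3.2 + 145/4.6
= 276 + 6.28 + 3.20 + 31.52
= 317 mOsm/kg ≈ 317.0 mOsm/kg
Osmolar gap = measured − calculated = 320 − 317.0 = 3.0 mOsm/kg

3.0 mOsm/kg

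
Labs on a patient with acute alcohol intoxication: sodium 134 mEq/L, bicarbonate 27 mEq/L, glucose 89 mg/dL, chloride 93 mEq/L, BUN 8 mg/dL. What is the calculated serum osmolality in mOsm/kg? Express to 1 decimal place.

Calculated osmolality = 2·Na + glucose/18 + BUN/2.8
= 2·134 + 89/18 + 8/2.8
= 268 + 4.94 + 2.86
= 275.8 mOsm/kg

275.8 mOsm/kg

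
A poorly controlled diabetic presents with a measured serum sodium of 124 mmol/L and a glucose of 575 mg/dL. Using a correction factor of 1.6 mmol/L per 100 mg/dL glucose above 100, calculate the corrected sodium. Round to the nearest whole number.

Corrected Na = measured Na + 1.6 · (glucose − 100)/100
= 124 + 1.6 · (575 − 100)/100
= 124 + 7.6
= 131.6 mmol/L

132 mmol/L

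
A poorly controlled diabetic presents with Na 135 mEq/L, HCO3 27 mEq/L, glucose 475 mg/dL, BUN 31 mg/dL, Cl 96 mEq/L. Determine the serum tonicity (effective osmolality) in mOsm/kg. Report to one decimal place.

Effective osmolality excludes urea (freely permeant across cell membranes):
2·Na + glucose/18
= 2·135 + 475/18
= 270 + 26.39
= 296.39 mOsm/kg

296.4 mOsm/kg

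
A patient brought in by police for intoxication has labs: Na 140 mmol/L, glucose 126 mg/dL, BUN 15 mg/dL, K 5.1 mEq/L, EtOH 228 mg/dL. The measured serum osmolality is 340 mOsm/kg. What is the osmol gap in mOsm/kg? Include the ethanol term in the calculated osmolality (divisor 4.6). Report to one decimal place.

-1.9 mOsm/kg

Calculated osmolality = 2·Na + glucose/18 + BUN/2.8 + ethanol/4.6
= 2·140 + 126/18 + 15/2.8 + 228/4.6
= 280 + 7 + 5.36 + 49.57
= 341.93 mOsm/kg ≈ 341.9 mOsm/kg
Osmolar gap = measured − calculated = 340 − 341.9 = -1.9 mOsm/kg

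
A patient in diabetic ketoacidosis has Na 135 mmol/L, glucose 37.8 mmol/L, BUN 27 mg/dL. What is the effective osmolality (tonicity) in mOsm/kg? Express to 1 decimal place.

307.8 mOsm/kg

Effective osmolality excludes urea (freely permeant across cell membranes):
2·Na + glucose
= 2·135 + 37.8
= 270 + 37.8
= 307.8 mOsm/kg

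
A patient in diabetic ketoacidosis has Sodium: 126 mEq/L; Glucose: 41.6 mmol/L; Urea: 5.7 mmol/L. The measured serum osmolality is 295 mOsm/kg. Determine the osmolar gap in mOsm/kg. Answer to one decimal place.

-4.3 mOsm/kg

Calculated osmolality = 2·Na + glucose + urea
= 2·126 + 41.6 + 5.7
= 252 + 41.60 + 5.70
= 299.3 mOsm/kg ≈ 299.3 mOsm/kg
Osmolar gap = measured − calculated = 295 − 299.3 = -4.3 mOsm/kg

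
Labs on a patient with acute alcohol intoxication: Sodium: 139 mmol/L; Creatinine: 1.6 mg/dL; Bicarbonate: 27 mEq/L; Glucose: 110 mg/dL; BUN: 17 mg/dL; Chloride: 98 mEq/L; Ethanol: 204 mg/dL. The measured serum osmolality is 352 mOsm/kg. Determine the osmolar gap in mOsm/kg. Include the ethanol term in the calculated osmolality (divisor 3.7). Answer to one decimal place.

Calculated osmolality = 2·Na + glucose/18 + BUN/2.8 + ethanol/3.7
= 2·139 + 110/18 + 17/2.8 + 204/3.7
= 278 + 6.11 + 6.07 + 55.14
= 345.32 mOsm/kg ≈ 345.3 mOsm/kg
Osmolar gap = measured − calculated = 352 − 345.3 = 6.7 mOsm/kg

6.7 mOsm/kg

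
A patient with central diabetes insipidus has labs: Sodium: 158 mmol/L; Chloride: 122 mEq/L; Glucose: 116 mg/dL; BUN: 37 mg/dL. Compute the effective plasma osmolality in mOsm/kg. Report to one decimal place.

Effective osmolality excludes urea (freely permeant across cell membranes):
2·Na + glucose/18
= 2·158 + 116/18
= 316 + 6.44
= 322.44 mOsm/kg

322.4 mOsm/kg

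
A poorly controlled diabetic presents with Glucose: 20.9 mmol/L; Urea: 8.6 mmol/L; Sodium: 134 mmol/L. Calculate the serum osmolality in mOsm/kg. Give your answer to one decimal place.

297.5 mOsm/kg

Calculated osmolality = 2·Na + glucose + urea
= 2·134 + 20.9 + 8.6
= 268 + 20.90 + 8.60
= 297.5 mOsm/kg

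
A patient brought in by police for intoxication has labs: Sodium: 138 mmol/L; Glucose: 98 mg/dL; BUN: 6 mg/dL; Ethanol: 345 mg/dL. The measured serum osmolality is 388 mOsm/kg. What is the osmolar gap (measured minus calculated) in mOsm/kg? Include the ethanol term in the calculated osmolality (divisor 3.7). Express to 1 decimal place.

Calculated osmolality = 2·Na + glucose/18 + BUN/2.8 + ethanol/3.7
= 2·138 + 98/18 + 6/2.8 + 345/3.7
= 276 + 5.44 + 2.14 + 93.24
= 376.82 mOsm/kg ≈ 376.8 mOsm/kg
Osmolar gap = measured − calculated = 388 − 376.8 = 11.2 mOsm/kg

11.2 mOsm/kg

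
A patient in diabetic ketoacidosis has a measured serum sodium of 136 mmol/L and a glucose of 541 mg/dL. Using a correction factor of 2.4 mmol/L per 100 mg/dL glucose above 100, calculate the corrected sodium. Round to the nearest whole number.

Corrected Na = measured Na + 2.4 · (glucose − 100)/100
= 136 + 2.4 · (541 − 100)/100
= 136 + 10.6
= 146.6 mmol/L

147 mmol/L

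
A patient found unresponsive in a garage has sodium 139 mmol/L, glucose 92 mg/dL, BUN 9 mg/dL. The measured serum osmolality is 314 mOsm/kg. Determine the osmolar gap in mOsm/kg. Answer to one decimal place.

Calculated osmolality = 2·Na + glucose/18 + BUN/2.8
= 2·139 + 92/18 + 9/2.8
= 278 + 5.11 + 3.21
= 286.32 mOsm/kg ≈ 286.3 mOsm/kg
Osmolar gap = measured − calculated = 314 − 286.3 = 27.7 mOsm/kg

27.7 mOsm/kg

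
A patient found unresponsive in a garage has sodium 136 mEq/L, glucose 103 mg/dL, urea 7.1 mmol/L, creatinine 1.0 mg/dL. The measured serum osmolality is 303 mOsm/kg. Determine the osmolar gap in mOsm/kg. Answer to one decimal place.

18.2 mOsm/kg

Calculated osmolality = 2·Na + glucose/18 + urea
= 2·136 + 103/18 + 7.1
= 272 + 5.72 + 7.10
= 284.82 mOsm/kg ≈ 284.8 mOsm/kg
Osmolar gap = measured − calculated = 303 − 284.8 = 18.2 mOsm/kg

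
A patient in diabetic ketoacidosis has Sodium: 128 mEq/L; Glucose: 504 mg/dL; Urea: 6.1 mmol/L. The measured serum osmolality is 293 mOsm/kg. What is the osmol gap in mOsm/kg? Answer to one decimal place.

2.9 mOsm/kg

Calculated osmolality = 2·Na + glucose/18 + urea
= 2·128 + 504/18 + 6.1
= 256 + 28 + 6.10
= 290.1 mOsm/kg ≈ 290.1 mOsm/kg
Osmolar gap = measured − calculated = 293 − 290.1 = 2.9 mOsm/kg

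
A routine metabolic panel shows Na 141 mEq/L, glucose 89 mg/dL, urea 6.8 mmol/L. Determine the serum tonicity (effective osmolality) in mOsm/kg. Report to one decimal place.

Effective osmolality excludes urea (freely permeant across cell membranes):
2·Na + glucose/18
= 2·141 + 89/18
= 282 + 4.94
= 286.94 mOsm/kg

286.9 mOsm/kg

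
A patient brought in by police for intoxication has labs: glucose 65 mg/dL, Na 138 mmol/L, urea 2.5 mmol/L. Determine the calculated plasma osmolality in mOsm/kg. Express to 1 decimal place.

Calculated osmolality = 2·Na + glucose/18 + urea
= 2·138 + 65/18 + 2.5
= 276 + 3.61 + 2.50
= 282.11 mOsm/kg

282.1 mOsm/kg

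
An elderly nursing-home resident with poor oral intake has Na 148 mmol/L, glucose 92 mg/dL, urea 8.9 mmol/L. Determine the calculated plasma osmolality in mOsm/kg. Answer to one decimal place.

Calculated osmolality = 2·Na + glucose/18 + urea
= 2·148 + 92/18 + 8.9
= 296 + 5.11 + 8.90
= 310.01 mOsm/kg

310.0 mOsm/kg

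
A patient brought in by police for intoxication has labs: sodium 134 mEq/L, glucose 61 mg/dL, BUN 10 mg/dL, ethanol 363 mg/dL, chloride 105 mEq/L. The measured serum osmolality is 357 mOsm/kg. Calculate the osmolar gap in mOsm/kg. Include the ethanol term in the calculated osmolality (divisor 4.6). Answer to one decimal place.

Calculated osmolality = 2·Na + glucose/18 + BUN/2.8 + ethanol/4.6
= 2·134 + 61/18 + 10/2.8 + 363/4.6
= 268 + 3.39 + 3.57 + 78.91
= 353.87 mOsm/kg ≈ 353.9 mOsm/kg
Osmolar gap = measured − calculated = 357 − 353.9 = 3.1 mOsm/kg

3.1 mOsm/kg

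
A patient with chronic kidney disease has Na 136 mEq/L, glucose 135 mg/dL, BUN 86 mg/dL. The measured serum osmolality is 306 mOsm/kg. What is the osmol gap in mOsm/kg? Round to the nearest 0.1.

Calculated osmolality = 2·Na + glucose/18 + BUN/2.8
= 2·136 + 135/18 + 86/2.8
= 272 + 7.50 + 30.71
= 310.21 mOsm/kg ≈ 310.2 mOsm/kg
Osmolar gap = measured − calculated = 306 − 310.2 = -4.2 mOsm/kg

-4.2 mOsm/kg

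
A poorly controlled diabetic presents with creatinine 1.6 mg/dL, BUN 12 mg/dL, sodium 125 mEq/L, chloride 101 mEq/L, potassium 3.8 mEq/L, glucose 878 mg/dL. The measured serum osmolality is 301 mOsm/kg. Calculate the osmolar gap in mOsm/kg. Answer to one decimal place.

Calculated osmolality = 2·Na + glucose/18 + BUN/2.8
= 2·125 + 878/18 + 12/2.8
= 250 + 48.78 + 4.29
= 303.07 mOsm/kg ≈ 303.1 mOsm/kg
Osmolar gap = measured − calculated = 301 − 303.1 = -2.1 mOsm/kg

-2.1 mOsm/kg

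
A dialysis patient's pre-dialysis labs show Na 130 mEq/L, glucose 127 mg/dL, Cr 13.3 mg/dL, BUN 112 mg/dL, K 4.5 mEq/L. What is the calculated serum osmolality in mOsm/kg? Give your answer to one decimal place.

Calculated osmolality = 2·Na + glucose/18 + BUN/2.8
= 2·130 + 127/18 + 112/2.8
= 260 + 7.06 + 40
= 307.06 mOsm/kg

307.1 mOsm/kg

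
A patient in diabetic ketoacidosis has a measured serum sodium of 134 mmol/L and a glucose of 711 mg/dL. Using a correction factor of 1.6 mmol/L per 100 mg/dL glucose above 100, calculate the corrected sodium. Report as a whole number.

144 mmol/L

Corrected Na = measured Na + 1.6 · (glucose − 100)/100
= 134 + 1.6 · (711 − 100)/100
= 134 + 9.8
= 143.8 mmol/L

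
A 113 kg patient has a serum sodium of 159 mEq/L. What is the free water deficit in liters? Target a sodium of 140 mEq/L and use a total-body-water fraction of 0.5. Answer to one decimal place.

TBW = 0.5 · 113 = 56.5 L
Free water deficit = TBW · (Na/140 − 1)
= 56.5 · (159/140 − 1)
= 56.5 · 0.1357
= 7.67 L

7.7 L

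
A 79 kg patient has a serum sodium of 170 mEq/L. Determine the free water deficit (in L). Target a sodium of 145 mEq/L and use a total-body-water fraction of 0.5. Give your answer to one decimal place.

6.8 L

TBW = 0.5 · 79 = 39.5 L
Free water deficit = TBW · (Na/145 − 1)
= 39.5 · (170/145 − 1)
= 39.5 · 0.1724
= 6.81 L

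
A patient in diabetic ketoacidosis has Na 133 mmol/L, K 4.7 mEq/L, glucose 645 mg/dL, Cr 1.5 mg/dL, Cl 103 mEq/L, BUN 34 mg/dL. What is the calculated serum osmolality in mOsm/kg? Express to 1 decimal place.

Calculated osmolality = 2·Na + glucose/18 + BUN/2.8
= 2·133 + 645/18 + 34/2.8
= 266 + 35.83 + 12.14
= 313.97 mOsm/kg

314.0 mOsm/kg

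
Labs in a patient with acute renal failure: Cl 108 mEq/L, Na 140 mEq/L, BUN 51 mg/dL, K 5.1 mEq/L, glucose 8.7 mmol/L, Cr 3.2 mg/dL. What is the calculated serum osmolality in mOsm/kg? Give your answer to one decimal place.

306.9 mOsm/kg

Calculated osmolality = 2·Na + glucose + BUN/2.8
= 2·140 + 8.7 + 51/2.8
= 280 + 8.70 + 18.21
= 306.91 mOsm/kg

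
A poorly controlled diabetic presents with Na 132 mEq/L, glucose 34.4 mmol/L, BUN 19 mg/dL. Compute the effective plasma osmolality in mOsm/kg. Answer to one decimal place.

298.4 mOsm/kg

Effective osmolality excludes urea (freely permeant across cell membranes):
2·Na + glucose
= 2·132 + 34.4
= 264 + 34.4
= 298.4 mOsm/kg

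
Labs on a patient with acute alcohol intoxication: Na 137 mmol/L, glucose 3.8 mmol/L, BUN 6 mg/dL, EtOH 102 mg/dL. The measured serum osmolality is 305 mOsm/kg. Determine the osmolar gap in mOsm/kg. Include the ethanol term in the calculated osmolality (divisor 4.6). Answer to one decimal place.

2.9 mOsm/kg

Calculated osmolality = 2·Na + glucose + BUN/2.8 + ethanol/4.6
= 2·137 + 3.8 + 6/2.8 + 102/4.6
= 274 + 3.80 + 2.14 + 22.17
= 302.11 mOsm/kg ≈ 302.1 mOsm/kg
Osmolar gap = measured − calculated = 305 − 302.1 = 2.9 mOsm/kg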